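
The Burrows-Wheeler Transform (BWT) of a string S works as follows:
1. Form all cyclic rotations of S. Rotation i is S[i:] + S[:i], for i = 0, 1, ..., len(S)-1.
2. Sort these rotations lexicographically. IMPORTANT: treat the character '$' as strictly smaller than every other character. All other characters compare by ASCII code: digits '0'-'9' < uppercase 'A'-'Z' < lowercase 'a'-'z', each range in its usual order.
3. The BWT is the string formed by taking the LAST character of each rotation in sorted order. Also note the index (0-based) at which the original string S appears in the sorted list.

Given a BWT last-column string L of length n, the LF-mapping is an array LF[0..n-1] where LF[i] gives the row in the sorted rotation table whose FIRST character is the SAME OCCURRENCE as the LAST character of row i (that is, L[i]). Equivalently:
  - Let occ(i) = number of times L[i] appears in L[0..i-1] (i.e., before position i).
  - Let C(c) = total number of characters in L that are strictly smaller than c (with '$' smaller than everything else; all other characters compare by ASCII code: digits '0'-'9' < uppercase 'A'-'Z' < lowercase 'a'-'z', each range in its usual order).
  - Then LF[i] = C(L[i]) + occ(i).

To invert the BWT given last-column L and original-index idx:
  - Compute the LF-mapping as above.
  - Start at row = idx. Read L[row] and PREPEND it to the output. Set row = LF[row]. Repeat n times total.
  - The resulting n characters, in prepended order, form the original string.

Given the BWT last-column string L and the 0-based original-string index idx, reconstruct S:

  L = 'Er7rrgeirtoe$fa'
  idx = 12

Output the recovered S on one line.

Answer: refrigerator7E$

Derivation:
LF mapping: 2 10 1 11 12 7 4 8 13 14 9 5 0 6 3
Walk LF starting at row 12, prepending L[row]:
  step 1: row=12, L[12]='$', prepend. Next row=LF[12]=0
  step 2: row=0, L[0]='E', prepend. Next row=LF[0]=2
  step 3: row=2, L[2]='7', prepend. Next row=LF[2]=1
  step 4: row=1, L[1]='r', prepend. Next row=LF[1]=10
  step 5: row=10, L[10]='o', prepend. Next row=LF[10]=9
  step 6: row=9, L[9]='t', prepend. Next row=LF[9]=14
  step 7: row=14, L[14]='a', prepend. Next row=LF[14]=3
  step 8: row=3, L[3]='r', prepend. Next row=LF[3]=11
  step 9: row=11, L[11]='e', prepend. Next row=LF[11]=5
  step 10: row=5, L[5]='g', prepend. Next row=LF[5]=7
  step 11: row=7, L[7]='i', prepend. Next row=LF[7]=8
  step 12: row=8, L[8]='r', prepend. Next row=LF[8]=13
  step 13: row=13, L[13]='f', prepend. Next row=LF[13]=6
  step 14: row=6, L[6]='e', prepend. Next row=LF[6]=4
  step 15: row=4, L[4]='r', prepend. Next row=LF[4]=12
Reversed output: refrigerator7E$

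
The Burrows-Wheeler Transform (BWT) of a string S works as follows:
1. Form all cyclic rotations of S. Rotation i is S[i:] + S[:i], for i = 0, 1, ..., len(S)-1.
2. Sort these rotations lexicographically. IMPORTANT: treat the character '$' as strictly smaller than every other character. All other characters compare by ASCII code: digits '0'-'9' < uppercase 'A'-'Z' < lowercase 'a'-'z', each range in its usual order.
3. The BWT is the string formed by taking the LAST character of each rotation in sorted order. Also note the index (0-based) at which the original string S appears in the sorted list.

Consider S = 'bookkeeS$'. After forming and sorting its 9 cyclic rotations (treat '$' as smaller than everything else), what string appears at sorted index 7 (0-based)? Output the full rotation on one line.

All 9 rotations (rotation i = S[i:]+S[:i]):
  rot[0] = bookkeeS$
  rot[1] = ookkeeS$b
  rot[2] = okkeeS$bo
  rot[3] = kkeeS$boo
  rot[4] = keeS$book
  rot[5] = eeS$bookk
  rot[6] = eS$bookke
  rot[7] = S$bookkee
  rot[8] = $bookkeeS
Sorted (with $ < everything):
  sorted[0] = $bookkeeS
  sorted[1] = S$bookkee
  sorted[2] = bookkeeS$
  sorted[3] = eS$bookke
  sorted[4] = eeS$bookk
  sorted[5] = keeS$book
  sorted[6] = kkeeS$boo
  sorted[7] = okkeeS$bo
  sorted[8] = ookkeeS$b
sorted[7] = okkeeS$bo

Answer: okkeeS$bo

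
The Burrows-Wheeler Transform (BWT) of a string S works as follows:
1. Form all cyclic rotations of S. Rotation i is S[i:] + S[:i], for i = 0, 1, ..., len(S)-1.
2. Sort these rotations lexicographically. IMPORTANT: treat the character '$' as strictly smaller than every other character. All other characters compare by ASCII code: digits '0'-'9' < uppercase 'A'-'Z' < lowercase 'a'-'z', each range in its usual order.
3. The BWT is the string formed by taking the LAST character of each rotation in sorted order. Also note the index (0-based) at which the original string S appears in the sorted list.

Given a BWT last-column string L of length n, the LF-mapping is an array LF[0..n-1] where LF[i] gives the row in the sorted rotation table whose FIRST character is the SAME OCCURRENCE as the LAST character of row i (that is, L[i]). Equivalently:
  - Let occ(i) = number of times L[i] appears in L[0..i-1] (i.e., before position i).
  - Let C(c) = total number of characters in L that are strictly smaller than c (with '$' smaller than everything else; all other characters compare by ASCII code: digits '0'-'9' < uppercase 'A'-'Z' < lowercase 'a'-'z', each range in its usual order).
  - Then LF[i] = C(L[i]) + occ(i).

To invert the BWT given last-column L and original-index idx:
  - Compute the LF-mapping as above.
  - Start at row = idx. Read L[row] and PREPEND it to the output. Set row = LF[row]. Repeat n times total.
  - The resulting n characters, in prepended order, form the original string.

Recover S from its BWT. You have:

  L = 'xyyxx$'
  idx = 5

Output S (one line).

Answer: yxxyx$

Derivation:
LF mapping: 1 4 5 2 3 0
Walk LF starting at row 5, prepending L[row]:
  step 1: row=5, L[5]='$', prepend. Next row=LF[5]=0
  step 2: row=0, L[0]='x', prepend. Next row=LF[0]=1
  step 3: row=1, L[1]='y', prepend. Next row=LF[1]=4
  step 4: row=4, L[4]='x', prepend. Next row=LF[4]=3
  step 5: row=3, L[3]='x', prepend. Next row=LF[3]=2
  step 6: row=2, L[2]='y', prepend. Next row=LF[2]=5
Reversed output: yxxyx$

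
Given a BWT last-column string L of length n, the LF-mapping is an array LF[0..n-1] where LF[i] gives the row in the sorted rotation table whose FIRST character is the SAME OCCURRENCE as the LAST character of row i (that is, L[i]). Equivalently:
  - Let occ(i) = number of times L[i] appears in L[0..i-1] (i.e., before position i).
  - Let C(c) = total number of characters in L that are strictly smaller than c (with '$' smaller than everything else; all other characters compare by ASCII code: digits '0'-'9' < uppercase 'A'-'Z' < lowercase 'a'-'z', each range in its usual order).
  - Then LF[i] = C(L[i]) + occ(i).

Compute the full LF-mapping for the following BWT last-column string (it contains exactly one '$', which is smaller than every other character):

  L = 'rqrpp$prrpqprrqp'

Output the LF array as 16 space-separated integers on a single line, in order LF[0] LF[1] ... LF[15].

Answer: 10 7 11 1 2 0 3 12 13 4 8 5 14 15 9 6

Derivation:
Char counts: '$':1, 'p':6, 'q':3, 'r':6
C (first-col start): C('$')=0, C('p')=1, C('q')=7, C('r')=10
L[0]='r': occ=0, LF[0]=C('r')+0=10+0=10
L[1]='q': occ=0, LF[1]=C('q')+0=7+0=7
L[2]='r': occ=1, LF[2]=C('r')+1=10+1=11
L[3]='p': occ=0, LF[3]=C('p')+0=1+0=1
L[4]='p': occ=1, LF[4]=C('p')+1=1+1=2
L[5]='$': occ=0, LF[5]=C('$')+0=0+0=0
L[6]='p': occ=2, LF[6]=C('p')+2=1+2=3
L[7]='r': occ=2, LF[7]=C('r')+2=10+2=12
L[8]='r': occ=3, LF[8]=C('r')+3=10+3=13
L[9]='p': occ=3, LF[9]=C('p')+3=1+3=4
L[10]='q': occ=1, LF[10]=C('q')+1=7+1=8
L[11]='p': occ=4, LF[11]=C('p')+4=1+4=5
L[12]='r': occ=4, LF[12]=C('r')+4=10+4=14
L[13]='r': occ=5, LF[13]=C('r')+5=10+5=15
L[14]='q': occ=2, LF[14]=C('q')+2=7+2=9
L[15]='p': occ=5, LF[15]=C('p')+5=1+5=6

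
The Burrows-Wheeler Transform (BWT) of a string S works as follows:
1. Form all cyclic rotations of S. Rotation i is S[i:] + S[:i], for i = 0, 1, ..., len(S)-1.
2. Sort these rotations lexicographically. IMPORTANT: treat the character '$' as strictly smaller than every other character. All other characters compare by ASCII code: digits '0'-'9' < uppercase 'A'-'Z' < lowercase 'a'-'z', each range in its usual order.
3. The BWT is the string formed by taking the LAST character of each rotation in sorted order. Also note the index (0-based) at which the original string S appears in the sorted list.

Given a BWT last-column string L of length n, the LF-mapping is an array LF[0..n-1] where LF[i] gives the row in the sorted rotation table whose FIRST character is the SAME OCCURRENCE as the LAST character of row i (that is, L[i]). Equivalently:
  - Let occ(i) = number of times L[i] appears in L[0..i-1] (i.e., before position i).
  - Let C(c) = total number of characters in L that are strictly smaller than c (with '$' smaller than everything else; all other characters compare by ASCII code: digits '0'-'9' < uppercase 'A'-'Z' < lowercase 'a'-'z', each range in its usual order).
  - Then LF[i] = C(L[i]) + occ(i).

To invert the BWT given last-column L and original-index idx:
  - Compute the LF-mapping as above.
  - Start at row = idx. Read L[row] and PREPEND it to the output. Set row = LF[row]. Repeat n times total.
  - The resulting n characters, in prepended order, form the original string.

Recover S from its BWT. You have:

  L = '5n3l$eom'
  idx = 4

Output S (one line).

Answer: lemon35$

Derivation:
LF mapping: 2 6 1 4 0 3 7 5
Walk LF starting at row 4, prepending L[row]:
  step 1: row=4, L[4]='$', prepend. Next row=LF[4]=0
  step 2: row=0, L[0]='5', prepend. Next row=LF[0]=2
  step 3: row=2, L[2]='3', prepend. Next row=LF[2]=1
  step 4: row=1, L[1]='n', prepend. Next row=LF[1]=6
  step 5: row=6, L[6]='o', prepend. Next row=LF[6]=7
  step 6: row=7, L[7]='m', prepend. Next row=LF[7]=5
  step 7: row=5, L[5]='e', prepend. Next row=LF[5]=3
  step 8: row=3, L[3]='l', prepend. Next row=LF[3]=4
Reversed output: lemon35$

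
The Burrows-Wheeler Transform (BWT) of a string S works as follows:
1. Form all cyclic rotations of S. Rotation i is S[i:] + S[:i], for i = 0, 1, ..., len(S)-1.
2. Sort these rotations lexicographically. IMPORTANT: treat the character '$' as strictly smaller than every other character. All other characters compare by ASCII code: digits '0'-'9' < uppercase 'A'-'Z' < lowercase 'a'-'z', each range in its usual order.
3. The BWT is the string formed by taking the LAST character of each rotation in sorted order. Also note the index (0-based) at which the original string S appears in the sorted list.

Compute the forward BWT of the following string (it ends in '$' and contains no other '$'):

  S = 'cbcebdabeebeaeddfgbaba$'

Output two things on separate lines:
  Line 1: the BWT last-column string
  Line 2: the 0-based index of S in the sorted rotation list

All 23 rotations (rotation i = S[i:]+S[:i]):
  rot[0] = cbcebdabeebeaeddfgbaba$
  rot[1] = bcebdabeebeaeddfgbaba$c
  rot[2] = cebdabeebeaeddfgbaba$cb
  rot[3] = ebdabeebeaeddfgbaba$cbc
  rot[4] = bdabeebeaeddfgbaba$cbce
  rot[5] = dabeebeaeddfgbaba$cbceb
  rot[6] = abeebeaeddfgbaba$cbcebd
  rot[7] = beebeaeddfgbaba$cbcebda
  rot[8] = eebeaeddfgbaba$cbcebdab
  rot[9] = ebeaeddfgbaba$cbcebdabe
  rot[10] = beaeddfgbaba$cbcebdabee
  rot[11] = eaeddfgbaba$cbcebdabeeb
  rot[12] = aeddfgbaba$cbcebdabeebe
  rot[13] = eddfgbaba$cbcebdabeebea
  rot[14] = ddfgbaba$cbcebdabeebeae
  rot[15] = dfgbaba$cbcebdabeebeaed
  rot[16] = fgbaba$cbcebdabeebeaedd
  rot[17] = gbaba$cbcebdabeebeaeddf
  rot[18] = baba$cbcebdabeebeaeddfg
  rot[19] = aba$cbcebdabeebeaeddfgb
  rot[20] = ba$cbcebdabeebeaeddfgba
  rot[21] = a$cbcebdabeebeaeddfgbab
  rot[22] = $cbcebdabeebeaeddfgbaba
Sorted (with $ < everything):
  sorted[0] = $cbcebdabeebeaeddfgbaba  (last char: 'a')
  sorted[1] = a$cbcebdabeebeaeddfgbab  (last char: 'b')
  sorted[2] = aba$cbcebdabeebeaeddfgb  (last char: 'b')
  sorted[3] = abeebeaeddfgbaba$cbcebd  (last char: 'd')
  sorted[4] = aeddfgbaba$cbcebdabeebe  (last char: 'e')
  sorted[5] = ba$cbcebdabeebeaeddfgba  (last char: 'a')
  sorted[6] = baba$cbcebdabeebeaeddfg  (last char: 'g')
  sorted[7] = bcebdabeebeaeddfgbaba$c  (last char: 'c')
  sorted[8] = bdabeebeaeddfgbaba$cbce  (last char: 'e')
  sorted[9] = beaeddfgbaba$cbcebdabee  (last char: 'e')
  sorted[10] = beebeaeddfgbaba$cbcebda  (last char: 'a')
  sorted[11] = cbcebdabeebeaeddfgbaba$  (last char: '$')
  sorted[12] = cebdabeebeaeddfgbaba$cb  (last char: 'b')
  sorted[13] = dabeebeaeddfgbaba$cbceb  (last char: 'b')
  sorted[14] = ddfgbaba$cbcebdabeebeae  (last char: 'e')
  sorted[15] = dfgbaba$cbcebdabeebeaed  (last char: 'd')
  sorted[16] = eaeddfgbaba$cbcebdabeeb  (last char: 'b')
  sorted[17] = ebdabeebeaeddfgbaba$cbc  (last char: 'c')
  sorted[18] = ebeaeddfgbaba$cbcebdabe  (last char: 'e')
  sorted[19] = eddfgbaba$cbcebdabeebea  (last char: 'a')
  sorted[20] = eebeaeddfgbaba$cbcebdab  (last char: 'b')
  sorted[21] = fgbaba$cbcebdabeebeaedd  (last char: 'd')
  sorted[22] = gbaba$cbcebdabeebeaeddf  (last char: 'f')
Last column: abbdeagceea$bbedbceabdf
Original string S is at sorted index 11

Answer: abbdeagceea$bbedbceabdf
11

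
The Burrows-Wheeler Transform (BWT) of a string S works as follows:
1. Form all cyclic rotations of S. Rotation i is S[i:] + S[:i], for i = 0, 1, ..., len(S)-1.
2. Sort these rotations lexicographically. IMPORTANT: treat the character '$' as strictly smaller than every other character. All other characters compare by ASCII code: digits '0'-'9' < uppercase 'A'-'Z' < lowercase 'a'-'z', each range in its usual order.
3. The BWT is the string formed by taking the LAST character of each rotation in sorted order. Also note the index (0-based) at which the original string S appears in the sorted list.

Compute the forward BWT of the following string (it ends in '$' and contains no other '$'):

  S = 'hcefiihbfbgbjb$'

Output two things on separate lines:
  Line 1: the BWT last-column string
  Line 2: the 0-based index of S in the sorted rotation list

All 15 rotations (rotation i = S[i:]+S[:i]):
  rot[0] = hcefiihbfbgbjb$
  rot[1] = cefiihbfbgbjb$h
  rot[2] = efiihbfbgbjb$hc
  rot[3] = fiihbfbgbjb$hce
  rot[4] = iihbfbgbjb$hcef
  rot[5] = ihbfbgbjb$hcefi
  rot[6] = hbfbgbjb$hcefii
  rot[7] = bfbgbjb$hcefiih
  rot[8] = fbgbjb$hcefiihb
  rot[9] = bgbjb$hcefiihbf
  rot[10] = gbjb$hcefiihbfb
  rot[11] = bjb$hcefiihbfbg
  rot[12] = jb$hcefiihbfbgb
  rot[13] = b$hcefiihbfbgbj
  rot[14] = $hcefiihbfbgbjb
Sorted (with $ < everything):
  sorted[0] = $hcefiihbfbgbjb  (last char: 'b')
  sorted[1] = b$hcefiihbfbgbj  (last char: 'j')
  sorted[2] = bfbgbjb$hcefiih  (last char: 'h')
  sorted[3] = bgbjb$hcefiihbf  (last char: 'f')
  sorted[4] = bjb$hcefiihbfbg  (last char: 'g')
  sorted[5] = cefiihbfbgbjb$h  (last char: 'h')
  sorted[6] = efiihbfbgbjb$hc  (last char: 'c')
  sorted[7] = fbgbjb$hcefiihb  (last char: 'b')
  sorted[8] = fiihbfbgbjb$hce  (last char: 'e')
  sorted[9] = gbjb$hcefiihbfb  (last char: 'b')
  sorted[10] = hbfbgbjb$hcefii  (last char: 'i')
  sorted[11] = hcefiihbfbgbjb$  (last char: '$')
  sorted[12] = ihbfbgbjb$hcefi  (last char: 'i')
  sorted[13] = iihbfbgbjb$hcef  (last char: 'f')
  sorted[14] = jb$hcefiihbfbgb  (last char: 'b')
Last column: bjhfghcbebi$ifb
Original string S is at sorted index 11

Answer: bjhfghcbebi$ifb
11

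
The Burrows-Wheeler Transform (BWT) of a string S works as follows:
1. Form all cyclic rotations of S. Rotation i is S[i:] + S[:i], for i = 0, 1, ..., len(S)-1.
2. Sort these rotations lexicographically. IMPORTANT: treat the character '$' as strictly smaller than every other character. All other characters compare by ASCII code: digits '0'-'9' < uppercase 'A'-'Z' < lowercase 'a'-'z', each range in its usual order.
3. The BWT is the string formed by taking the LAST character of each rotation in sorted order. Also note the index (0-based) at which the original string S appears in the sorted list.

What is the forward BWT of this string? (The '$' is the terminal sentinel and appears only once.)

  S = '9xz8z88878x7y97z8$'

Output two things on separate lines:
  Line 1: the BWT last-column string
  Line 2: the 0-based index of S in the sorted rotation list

All 18 rotations (rotation i = S[i:]+S[:i]):
  rot[0] = 9xz8z88878x7y97z8$
  rot[1] = xz8z88878x7y97z8$9
  rot[2] = z8z88878x7y97z8$9x
  rot[3] = 8z88878x7y97z8$9xz
  rot[4] = z88878x7y97z8$9xz8
  rot[5] = 88878x7y97z8$9xz8z
  rot[6] = 8878x7y97z8$9xz8z8
  rot[7] = 878x7y97z8$9xz8z88
  rot[8] = 78x7y97z8$9xz8z888
  rot[9] = 8x7y97z8$9xz8z8887
  rot[10] = x7y97z8$9xz8z88878
  rot[11] = 7y97z8$9xz8z88878x
  rot[12] = y97z8$9xz8z88878x7
  rot[13] = 97z8$9xz8z88878x7y
  rot[14] = 7z8$9xz8z88878x7y9
  rot[15] = z8$9xz8z88878x7y97
  rot[16] = 8$9xz8z88878x7y97z
  rot[17] = $9xz8z88878x7y97z8
Sorted (with $ < everything):
  sorted[0] = $9xz8z88878x7y97z8  (last char: '8')
  sorted[1] = 78x7y97z8$9xz8z888  (last char: '8')
  sorted[2] = 7y97z8$9xz8z88878x  (last char: 'x')
  sorted[3] = 7z8$9xz8z88878x7y9  (last char: '9')
  sorted[4] = 8$9xz8z88878x7y97z  (last char: 'z')
  sorted[5] = 878x7y97z8$9xz8z88  (last char: '8')
  sorted[6] = 8878x7y97z8$9xz8z8  (last char: '8')
  sorted[7] = 88878x7y97z8$9xz8z  (last char: 'z')
  sorted[8] = 8x7y97z8$9xz8z8887  (last char: '7')
  sorted[9] = 8z88878x7y97z8$9xz  (last char: 'z')
  sorted[10] = 97z8$9xz8z88878x7y  (last char: 'y')
  sorted[11] = 9xz8z88878x7y97z8$  (last char: '$')
  sorted[12] = x7y97z8$9xz8z88878  (last char: '8')
  sorted[13] = xz8z88878x7y97z8$9  (last char: '9')
  sorted[14] = y97z8$9xz8z88878x7  (last char: '7')
  sorted[15] = z8$9xz8z88878x7y97  (last char: '7')
  sorted[16] = z88878x7y97z8$9xz8  (last char: '8')
  sorted[17] = z8z88878x7y97z8$9x  (last char: 'x')
Last column: 88x9z88z7zy$89778x
Original string S is at sorted index 11

Answer: 88x9z88z7zy$89778x
11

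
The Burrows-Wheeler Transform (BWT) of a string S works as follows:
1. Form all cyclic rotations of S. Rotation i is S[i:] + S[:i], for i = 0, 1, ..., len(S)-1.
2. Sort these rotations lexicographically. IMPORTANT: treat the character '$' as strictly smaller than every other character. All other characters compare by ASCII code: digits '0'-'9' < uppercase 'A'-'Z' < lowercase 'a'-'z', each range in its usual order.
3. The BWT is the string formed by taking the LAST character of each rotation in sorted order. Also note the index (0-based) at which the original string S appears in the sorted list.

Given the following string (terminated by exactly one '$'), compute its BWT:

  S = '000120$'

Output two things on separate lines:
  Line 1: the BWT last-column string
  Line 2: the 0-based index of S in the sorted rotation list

Answer: 02$0001
2

Derivation:
All 7 rotations (rotation i = S[i:]+S[:i]):
  rot[0] = 000120$
  rot[1] = 00120$0
  rot[2] = 0120$00
  rot[3] = 120$000
  rot[4] = 20$0001
  rot[5] = 0$00012
  rot[6] = $000120
Sorted (with $ < everything):
  sorted[0] = $000120  (last char: '0')
  sorted[1] = 0$00012  (last char: '2')
  sorted[2] = 000120$  (last char: '$')
  sorted[3] = 00120$0  (last char: '0')
  sorted[4] = 0120$00  (last char: '0')
  sorted[5] = 120$000  (last char: '0')
  sorted[6] = 20$0001  (last char: '1')
Last column: 02$0001
Original string S is at sorted index 2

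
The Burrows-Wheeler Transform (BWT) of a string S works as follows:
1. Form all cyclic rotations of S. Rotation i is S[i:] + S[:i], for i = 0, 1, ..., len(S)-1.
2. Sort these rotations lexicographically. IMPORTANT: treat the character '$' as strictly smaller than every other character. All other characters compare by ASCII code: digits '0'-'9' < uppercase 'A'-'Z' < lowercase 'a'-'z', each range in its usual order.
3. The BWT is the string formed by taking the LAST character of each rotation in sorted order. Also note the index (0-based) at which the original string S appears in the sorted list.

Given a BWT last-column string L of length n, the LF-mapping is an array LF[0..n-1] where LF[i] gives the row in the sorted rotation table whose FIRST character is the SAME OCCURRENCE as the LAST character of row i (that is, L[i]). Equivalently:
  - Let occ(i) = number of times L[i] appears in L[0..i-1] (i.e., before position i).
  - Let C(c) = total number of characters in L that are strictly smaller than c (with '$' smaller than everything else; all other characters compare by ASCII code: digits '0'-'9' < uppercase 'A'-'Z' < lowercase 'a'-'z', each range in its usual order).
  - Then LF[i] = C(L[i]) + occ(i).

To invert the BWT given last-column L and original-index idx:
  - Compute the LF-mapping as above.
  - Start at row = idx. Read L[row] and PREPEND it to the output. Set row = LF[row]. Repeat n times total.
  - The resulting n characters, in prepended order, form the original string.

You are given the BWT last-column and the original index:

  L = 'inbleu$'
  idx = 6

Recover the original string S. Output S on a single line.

LF mapping: 3 5 1 4 2 6 0
Walk LF starting at row 6, prepending L[row]:
  step 1: row=6, L[6]='$', prepend. Next row=LF[6]=0
  step 2: row=0, L[0]='i', prepend. Next row=LF[0]=3
  step 3: row=3, L[3]='l', prepend. Next row=LF[3]=4
  step 4: row=4, L[4]='e', prepend. Next row=LF[4]=2
  step 5: row=2, L[2]='b', prepend. Next row=LF[2]=1
  step 6: row=1, L[1]='n', prepend. Next row=LF[1]=5
  step 7: row=5, L[5]='u', prepend. Next row=LF[5]=6
Reversed output: unbeli$

Answer: unbeli$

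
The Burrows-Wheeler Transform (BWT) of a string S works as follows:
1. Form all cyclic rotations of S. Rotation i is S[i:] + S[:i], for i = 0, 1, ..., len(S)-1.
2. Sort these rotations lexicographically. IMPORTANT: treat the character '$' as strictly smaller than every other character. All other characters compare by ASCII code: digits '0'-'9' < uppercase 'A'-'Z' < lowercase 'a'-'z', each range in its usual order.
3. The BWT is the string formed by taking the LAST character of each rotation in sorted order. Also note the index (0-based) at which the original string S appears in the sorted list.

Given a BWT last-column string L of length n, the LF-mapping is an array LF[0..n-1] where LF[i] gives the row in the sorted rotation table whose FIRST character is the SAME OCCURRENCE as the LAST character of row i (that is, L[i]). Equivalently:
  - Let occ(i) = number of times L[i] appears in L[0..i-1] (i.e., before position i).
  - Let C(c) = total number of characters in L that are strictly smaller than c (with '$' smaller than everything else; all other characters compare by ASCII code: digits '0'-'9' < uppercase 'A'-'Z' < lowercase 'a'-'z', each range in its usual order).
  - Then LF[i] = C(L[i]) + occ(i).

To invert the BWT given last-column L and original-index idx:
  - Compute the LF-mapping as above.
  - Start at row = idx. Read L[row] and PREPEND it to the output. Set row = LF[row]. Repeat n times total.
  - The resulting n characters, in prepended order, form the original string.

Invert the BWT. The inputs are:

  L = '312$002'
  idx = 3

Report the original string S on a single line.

LF mapping: 6 3 4 0 1 2 5
Walk LF starting at row 3, prepending L[row]:
  step 1: row=3, L[3]='$', prepend. Next row=LF[3]=0
  step 2: row=0, L[0]='3', prepend. Next row=LF[0]=6
  step 3: row=6, L[6]='2', prepend. Next row=LF[6]=5
  step 4: row=5, L[5]='0', prepend. Next row=LF[5]=2
  step 5: row=2, L[2]='2', prepend. Next row=LF[2]=4
  step 6: row=4, L[4]='0', prepend. Next row=LF[4]=1
  step 7: row=1, L[1]='1', prepend. Next row=LF[1]=3
Reversed output: 102023$

Answer: 102023$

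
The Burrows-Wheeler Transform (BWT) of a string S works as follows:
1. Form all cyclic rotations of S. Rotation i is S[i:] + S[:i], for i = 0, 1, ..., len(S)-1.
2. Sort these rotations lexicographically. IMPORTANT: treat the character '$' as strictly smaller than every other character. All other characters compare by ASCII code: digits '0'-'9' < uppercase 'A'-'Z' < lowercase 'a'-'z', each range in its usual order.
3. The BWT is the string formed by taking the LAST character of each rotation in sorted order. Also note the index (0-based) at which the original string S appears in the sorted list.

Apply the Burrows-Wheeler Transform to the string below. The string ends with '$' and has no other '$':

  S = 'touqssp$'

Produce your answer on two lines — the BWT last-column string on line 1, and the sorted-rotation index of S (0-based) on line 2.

Answer: ptsusq$o
6

Derivation:
All 8 rotations (rotation i = S[i:]+S[:i]):
  rot[0] = touqssp$
  rot[1] = ouqssp$t
  rot[2] = uqssp$to
  rot[3] = qssp$tou
  rot[4] = ssp$touq
  rot[5] = sp$touqs
  rot[6] = p$touqss
  rot[7] = $touqssp
Sorted (with $ < everything):
  sorted[0] = $touqssp  (last char: 'p')
  sorted[1] = ouqssp$t  (last char: 't')
  sorted[2] = p$touqss  (last char: 's')
  sorted[3] = qssp$tou  (last char: 'u')
  sorted[4] = sp$touqs  (last char: 's')
  sorted[5] = ssp$touq  (last char: 'q')
  sorted[6] = touqssp$  (last char: '$')
  sorted[7] = uqssp$to  (last char: 'o')
Last column: ptsusq$o
Original string S is at sorted index 6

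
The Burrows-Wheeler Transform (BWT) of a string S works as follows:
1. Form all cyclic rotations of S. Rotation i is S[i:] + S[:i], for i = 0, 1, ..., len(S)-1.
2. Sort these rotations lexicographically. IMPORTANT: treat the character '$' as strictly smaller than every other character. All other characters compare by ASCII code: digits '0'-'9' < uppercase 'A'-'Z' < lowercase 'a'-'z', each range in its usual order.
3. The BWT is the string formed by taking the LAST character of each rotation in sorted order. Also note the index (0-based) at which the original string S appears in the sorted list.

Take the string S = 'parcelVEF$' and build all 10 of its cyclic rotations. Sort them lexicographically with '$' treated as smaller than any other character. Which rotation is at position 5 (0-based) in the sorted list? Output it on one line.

All 10 rotations (rotation i = S[i:]+S[:i]):
  rot[0] = parcelVEF$
  rot[1] = arcelVEF$p
  rot[2] = rcelVEF$pa
  rot[3] = celVEF$par
  rot[4] = elVEF$parc
  rot[5] = lVEF$parce
  rot[6] = VEF$parcel
  rot[7] = EF$parcelV
  rot[8] = F$parcelVE
  rot[9] = $parcelVEF
Sorted (with $ < everything):
  sorted[0] = $parcelVEF
  sorted[1] = EF$parcelV
  sorted[2] = F$parcelVE
  sorted[3] = VEF$parcel
  sorted[4] = arcelVEF$p
  sorted[5] = celVEF$par
  sorted[6] = elVEF$parc
  sorted[7] = lVEF$parce
  sorted[8] = parcelVEF$
  sorted[9] = rcelVEF$pa
sorted[5] = celVEF$par

Answer: celVEF$par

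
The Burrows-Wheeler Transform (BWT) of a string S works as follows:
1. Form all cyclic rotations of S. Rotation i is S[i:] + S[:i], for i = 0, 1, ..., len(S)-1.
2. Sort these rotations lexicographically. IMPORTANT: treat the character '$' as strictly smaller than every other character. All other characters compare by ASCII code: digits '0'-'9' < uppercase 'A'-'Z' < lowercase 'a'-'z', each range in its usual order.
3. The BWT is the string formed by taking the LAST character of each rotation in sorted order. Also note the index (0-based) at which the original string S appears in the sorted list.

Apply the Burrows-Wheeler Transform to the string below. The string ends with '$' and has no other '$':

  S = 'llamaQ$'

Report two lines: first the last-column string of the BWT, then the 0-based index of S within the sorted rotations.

Answer: Qamll$a
5

Derivation:
All 7 rotations (rotation i = S[i:]+S[:i]):
  rot[0] = llamaQ$
  rot[1] = lamaQ$l
  rot[2] = amaQ$ll
  rot[3] = maQ$lla
  rot[4] = aQ$llam
  rot[5] = Q$llama
  rot[6] = $llamaQ
Sorted (with $ < everything):
  sorted[0] = $llamaQ  (last char: 'Q')
  sorted[1] = Q$llama  (last char: 'a')
  sorted[2] = aQ$llam  (last char: 'm')
  sorted[3] = amaQ$ll  (last char: 'l')
  sorted[4] = lamaQ$l  (last char: 'l')
  sorted[5] = llamaQ$  (last char: '$')
  sorted[6] = maQ$lla  (last char: 'a')
Last column: Qamll$a
Original string S is at sorted index 5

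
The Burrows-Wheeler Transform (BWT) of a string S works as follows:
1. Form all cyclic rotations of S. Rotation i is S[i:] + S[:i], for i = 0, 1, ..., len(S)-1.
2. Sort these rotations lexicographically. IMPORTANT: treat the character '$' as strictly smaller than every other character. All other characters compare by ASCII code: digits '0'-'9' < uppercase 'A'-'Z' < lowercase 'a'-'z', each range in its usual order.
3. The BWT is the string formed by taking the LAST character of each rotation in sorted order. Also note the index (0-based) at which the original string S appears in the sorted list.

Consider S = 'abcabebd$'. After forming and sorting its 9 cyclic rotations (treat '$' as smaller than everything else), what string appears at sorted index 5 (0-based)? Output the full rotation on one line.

All 9 rotations (rotation i = S[i:]+S[:i]):
  rot[0] = abcabebd$
  rot[1] = bcabebd$a
  rot[2] = cabebd$ab
  rot[3] = abebd$abc
  rot[4] = bebd$abca
  rot[5] = ebd$abcab
  rot[6] = bd$abcabe
  rot[7] = d$abcabeb
  rot[8] = $abcabebd
Sorted (with $ < everything):
  sorted[0] = $abcabebd
  sorted[1] = abcabebd$
  sorted[2] = abebd$abc
  sorted[3] = bcabebd$a
  sorted[4] = bd$abcabe
  sorted[5] = bebd$abca
  sorted[6] = cabebd$ab
  sorted[7] = d$abcabeb
  sorted[8] = ebd$abcab
sorted[5] = bebd$abca

Answer: bebd$abca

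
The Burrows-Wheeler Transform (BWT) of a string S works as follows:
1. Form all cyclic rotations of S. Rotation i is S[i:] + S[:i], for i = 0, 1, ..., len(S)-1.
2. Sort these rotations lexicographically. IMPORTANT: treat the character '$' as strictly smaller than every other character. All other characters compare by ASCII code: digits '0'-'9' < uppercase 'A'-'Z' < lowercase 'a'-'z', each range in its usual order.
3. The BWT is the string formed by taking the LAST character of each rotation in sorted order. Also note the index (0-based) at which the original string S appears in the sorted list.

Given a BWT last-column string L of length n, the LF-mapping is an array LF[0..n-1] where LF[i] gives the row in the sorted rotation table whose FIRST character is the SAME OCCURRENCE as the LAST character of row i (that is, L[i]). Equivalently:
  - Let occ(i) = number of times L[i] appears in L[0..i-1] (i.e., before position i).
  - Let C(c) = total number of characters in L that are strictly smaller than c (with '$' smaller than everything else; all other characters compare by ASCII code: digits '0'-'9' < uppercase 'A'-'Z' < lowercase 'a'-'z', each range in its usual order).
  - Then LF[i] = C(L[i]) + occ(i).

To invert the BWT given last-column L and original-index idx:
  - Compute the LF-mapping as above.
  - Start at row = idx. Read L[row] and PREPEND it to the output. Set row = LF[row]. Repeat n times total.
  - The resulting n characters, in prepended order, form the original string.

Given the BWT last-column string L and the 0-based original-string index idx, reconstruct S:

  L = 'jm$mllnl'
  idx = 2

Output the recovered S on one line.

LF mapping: 1 5 0 6 2 3 7 4
Walk LF starting at row 2, prepending L[row]:
  step 1: row=2, L[2]='$', prepend. Next row=LF[2]=0
  step 2: row=0, L[0]='j', prepend. Next row=LF[0]=1
  step 3: row=1, L[1]='m', prepend. Next row=LF[1]=5
  step 4: row=5, L[5]='l', prepend. Next row=LF[5]=3
  step 5: row=3, L[3]='m', prepend. Next row=LF[3]=6
  step 6: row=6, L[6]='n', prepend. Next row=LF[6]=7
  step 7: row=7, L[7]='l', prepend. Next row=LF[7]=4
  step 8: row=4, L[4]='l', prepend. Next row=LF[4]=2
Reversed output: llnmlmj$

Answer: llnmlmj$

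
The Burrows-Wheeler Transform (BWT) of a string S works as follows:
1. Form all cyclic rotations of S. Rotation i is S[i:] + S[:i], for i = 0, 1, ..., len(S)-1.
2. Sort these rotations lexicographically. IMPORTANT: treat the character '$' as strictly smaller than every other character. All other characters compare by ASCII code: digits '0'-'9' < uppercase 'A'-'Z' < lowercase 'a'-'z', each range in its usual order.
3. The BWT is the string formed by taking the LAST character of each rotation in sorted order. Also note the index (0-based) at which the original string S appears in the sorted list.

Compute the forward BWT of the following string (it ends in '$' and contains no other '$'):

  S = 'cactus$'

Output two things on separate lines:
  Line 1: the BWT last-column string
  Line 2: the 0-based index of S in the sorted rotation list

Answer: sc$auct
2

Derivation:
All 7 rotations (rotation i = S[i:]+S[:i]):
  rot[0] = cactus$
  rot[1] = actus$c
  rot[2] = ctus$ca
  rot[3] = tus$cac
  rot[4] = us$cact
  rot[5] = s$cactu
  rot[6] = $cactus
Sorted (with $ < everything):
  sorted[0] = $cactus  (last char: 's')
  sorted[1] = actus$c  (last char: 'c')
  sorted[2] = cactus$  (last char: '$')
  sorted[3] = ctus$ca  (last char: 'a')
  sorted[4] = s$cactu  (last char: 'u')
  sorted[5] = tus$cac  (last char: 'c')
  sorted[6] = us$cact  (last char: 't')
Last column: sc$auct
Original string S is at sorted index 2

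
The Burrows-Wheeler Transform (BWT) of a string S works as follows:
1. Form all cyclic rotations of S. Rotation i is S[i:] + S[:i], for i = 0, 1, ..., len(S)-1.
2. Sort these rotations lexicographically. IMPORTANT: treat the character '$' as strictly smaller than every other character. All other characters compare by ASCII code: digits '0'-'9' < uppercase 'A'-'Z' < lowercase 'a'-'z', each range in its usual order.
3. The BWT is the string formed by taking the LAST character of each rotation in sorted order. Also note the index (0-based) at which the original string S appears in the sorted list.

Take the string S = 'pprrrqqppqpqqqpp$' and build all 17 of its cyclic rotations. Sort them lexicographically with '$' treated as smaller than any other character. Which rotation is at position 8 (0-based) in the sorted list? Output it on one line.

All 17 rotations (rotation i = S[i:]+S[:i]):
  rot[0] = pprrrqqppqpqqqpp$
  rot[1] = prrrqqppqpqqqpp$p
  rot[2] = rrrqqppqpqqqpp$pp
  rot[3] = rrqqppqpqqqpp$ppr
  rot[4] = rqqppqpqqqpp$pprr
  rot[5] = qqppqpqqqpp$pprrr
  rot[6] = qppqpqqqpp$pprrrq
  rot[7] = ppqpqqqpp$pprrrqq
  rot[8] = pqpqqqpp$pprrrqqp
  rot[9] = qpqqqpp$pprrrqqpp
  rot[10] = pqqqpp$pprrrqqppq
  rot[11] = qqqpp$pprrrqqppqp
  rot[12] = qqpp$pprrrqqppqpq
  rot[13] = qpp$pprrrqqppqpqq
  rot[14] = pp$pprrrqqppqpqqq
  rot[15] = p$pprrrqqppqpqqqp
  rot[16] = $pprrrqqppqpqqqpp
Sorted (with $ < everything):
  sorted[0] = $pprrrqqppqpqqqpp
  sorted[1] = p$pprrrqqppqpqqqp
  sorted[2] = pp$pprrrqqppqpqqq
  sorted[3] = ppqpqqqpp$pprrrqq
  sorted[4] = pprrrqqppqpqqqpp$
  sorted[5] = pqpqqqpp$pprrrqqp
  sorted[6] = pqqqpp$pprrrqqppq
  sorted[7] = prrrqqppqpqqqpp$p
  sorted[8] = qpp$pprrrqqppqpqq
  sorted[9] = qppqpqqqpp$pprrrq
  sorted[10] = qpqqqpp$pprrrqqpp
  sorted[11] = qqpp$pprrrqqppqpq
  sorted[12] = qqppqpqqqpp$pprrr
  sorted[13] = qqqpp$pprrrqqppqp
  sorted[14] = rqqppqpqqqpp$pprr
  sorted[15] = rrqqppqpqqqpp$ppr
  sorted[16] = rrrqqppqpqqqpp$pp
sorted[8] = qpp$pprrrqqppqpqq

Answer: qpp$pprrrqqppqpqq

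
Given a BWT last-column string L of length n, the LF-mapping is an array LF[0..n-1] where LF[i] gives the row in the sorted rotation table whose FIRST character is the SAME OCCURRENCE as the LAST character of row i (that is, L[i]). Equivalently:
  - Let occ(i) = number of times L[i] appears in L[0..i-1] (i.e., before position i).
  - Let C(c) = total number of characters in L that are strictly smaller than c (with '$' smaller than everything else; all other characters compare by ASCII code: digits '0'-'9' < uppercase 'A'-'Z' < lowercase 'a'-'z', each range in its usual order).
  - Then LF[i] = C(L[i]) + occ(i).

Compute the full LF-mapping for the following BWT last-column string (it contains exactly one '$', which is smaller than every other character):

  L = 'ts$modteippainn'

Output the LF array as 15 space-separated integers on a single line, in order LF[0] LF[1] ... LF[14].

Answer: 13 12 0 6 9 2 14 3 4 10 11 1 5 7 8

Derivation:
Char counts: '$':1, 'a':1, 'd':1, 'e':1, 'i':2, 'm':1, 'n':2, 'o':1, 'p':2, 's':1, 't':2
C (first-col start): C('$')=0, C('a')=1, C('d')=2, C('e')=3, C('i')=4, C('m')=6, C('n')=7, C('o')=9, C('p')=10, C('s')=12, C('t')=13
L[0]='t': occ=0, LF[0]=C('t')+0=13+0=13
L[1]='s': occ=0, LF[1]=C('s')+0=12+0=12
L[2]='$': occ=0, LF[2]=C('$')+0=0+0=0
L[3]='m': occ=0, LF[3]=C('m')+0=6+0=6
L[4]='o': occ=0, LF[4]=C('o')+0=9+0=9
L[5]='d': occ=0, LF[5]=C('d')+0=2+0=2
L[6]='t': occ=1, LF[6]=C('t')+1=13+1=14
L[7]='e': occ=0, LF[7]=C('e')+0=3+0=3
L[8]='i': occ=0, LF[8]=C('i')+0=4+0=4
L[9]='p': occ=0, LF[9]=C('p')+0=10+0=10
L[10]='p': occ=1, LF[10]=C('p')+1=10+1=11
L[11]='a': occ=0, LF[11]=C('a')+0=1+0=1
L[12]='i': occ=1, LF[12]=C('i')+1=4+1=5
L[13]='n': occ=0, LF[13]=C('n')+0=7+0=7
L[14]='n': occ=1, LF[14]=C('n')+1=7+1=8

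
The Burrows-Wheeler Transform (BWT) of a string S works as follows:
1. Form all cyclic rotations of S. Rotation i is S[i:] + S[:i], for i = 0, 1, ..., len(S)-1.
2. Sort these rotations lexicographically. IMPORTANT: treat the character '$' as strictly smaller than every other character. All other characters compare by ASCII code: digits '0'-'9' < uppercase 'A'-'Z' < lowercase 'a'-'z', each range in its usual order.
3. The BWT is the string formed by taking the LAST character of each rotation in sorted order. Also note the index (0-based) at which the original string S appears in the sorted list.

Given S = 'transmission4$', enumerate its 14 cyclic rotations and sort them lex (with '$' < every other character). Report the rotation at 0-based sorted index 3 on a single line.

Answer: ion4$transmiss

Derivation:
All 14 rotations (rotation i = S[i:]+S[:i]):
  rot[0] = transmission4$
  rot[1] = ransmission4$t
  rot[2] = ansmission4$tr
  rot[3] = nsmission4$tra
  rot[4] = smission4$tran
  rot[5] = mission4$trans
  rot[6] = ission4$transm
  rot[7] = ssion4$transmi
  rot[8] = sion4$transmis
  rot[9] = ion4$transmiss
  rot[10] = on4$transmissi
  rot[11] = n4$transmissio
  rot[12] = 4$transmission
  rot[13] = $transmission4
Sorted (with $ < everything):
  sorted[0] = $transmission4
  sorted[1] = 4$transmission
  sorted[2] = ansmission4$tr
  sorted[3] = ion4$transmiss
  sorted[4] = ission4$transm
  sorted[5] = mission4$trans
  sorted[6] = n4$transmissio
  sorted[7] = nsmission4$tra
  sorted[8] = on4$transmissi
  sorted[9] = ransmission4$t
  sorted[10] = sion4$transmis
  sorted[11] = smission4$tran
  sorted[12] = ssion4$transmi
  sorted[13] = transmission4$
sorted[3] = ion4$transmiss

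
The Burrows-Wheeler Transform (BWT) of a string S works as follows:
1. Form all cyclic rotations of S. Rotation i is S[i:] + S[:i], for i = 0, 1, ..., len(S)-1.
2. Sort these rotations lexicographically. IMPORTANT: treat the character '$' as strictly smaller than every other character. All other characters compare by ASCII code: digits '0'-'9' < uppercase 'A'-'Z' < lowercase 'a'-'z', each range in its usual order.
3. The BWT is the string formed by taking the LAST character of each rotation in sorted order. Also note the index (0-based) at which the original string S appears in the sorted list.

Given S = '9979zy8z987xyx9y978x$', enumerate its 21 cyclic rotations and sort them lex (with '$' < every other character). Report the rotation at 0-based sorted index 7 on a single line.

Answer: 978x$9979zy8z987xyx9y

Derivation:
All 21 rotations (rotation i = S[i:]+S[:i]):
  rot[0] = 9979zy8z987xyx9y978x$
  rot[1] = 979zy8z987xyx9y978x$9
  rot[2] = 79zy8z987xyx9y978x$99
  rot[3] = 9zy8z987xyx9y978x$997
  rot[4] = zy8z987xyx9y978x$9979
  rot[5] = y8z987xyx9y978x$9979z
  rot[6] = 8z987xyx9y978x$9979zy
  rot[7] = z987xyx9y978x$9979zy8
  rot[8] = 987xyx9y978x$9979zy8z
  rot[9] = 87xyx9y978x$9979zy8z9
  rot[10] = 7xyx9y978x$9979zy8z98
  rot[11] = xyx9y978x$9979zy8z987
  rot[12] = yx9y978x$9979zy8z987x
  rot[13] = x9y978x$9979zy8z987xy
  rot[14] = 9y978x$9979zy8z987xyx
  rot[15] = y978x$9979zy8z987xyx9
  rot[16] = 978x$9979zy8z987xyx9y
  rot[17] = 78x$9979zy8z987xyx9y9
  rot[18] = 8x$9979zy8z987xyx9y97
  rot[19] = x$9979zy8z987xyx9y978
  rot[20] = $9979zy8z987xyx9y978x
Sorted (with $ < everything):
  sorted[0] = $9979zy8z987xyx9y978x
  sorted[1] = 78x$9979zy8z987xyx9y9
  sorted[2] = 79zy8z987xyx9y978x$99
  sorted[3] = 7xyx9y978x$9979zy8z98
  sorted[4] = 87xyx9y978x$9979zy8z9
  sorted[5] = 8x$9979zy8z987xyx9y97
  sorted[6] = 8z987xyx9y978x$9979zy
  sorted[7] = 978x$9979zy8z987xyx9y
  sorted[8] = 979zy8z987xyx9y978x$9
  sorted[9] = 987xyx9y978x$9979zy8z
  sorted[10] = 9979zy8z987xyx9y978x$
  sorted[11] = 9y978x$9979zy8z987xyx
  sorted[12] = 9zy8z987xyx9y978x$997
  sorted[13] = x$9979zy8z987xyx9y978
  sorted[14] = x9y978x$9979zy8z987xy
  sorted[15] = xyx9y978x$9979zy8z987
  sorted[16] = y8z987xyx9y978x$9979z
  sorted[17] = y978x$9979zy8z987xyx9
  sorted[18] = yx9y978x$9979zy8z987x
  sorted[19] = z987xyx9y978x$9979zy8
  sorted[20] = zy8z987xyx9y978x$9979
sorted[7] = 978x$9979zy8z987xyx9y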